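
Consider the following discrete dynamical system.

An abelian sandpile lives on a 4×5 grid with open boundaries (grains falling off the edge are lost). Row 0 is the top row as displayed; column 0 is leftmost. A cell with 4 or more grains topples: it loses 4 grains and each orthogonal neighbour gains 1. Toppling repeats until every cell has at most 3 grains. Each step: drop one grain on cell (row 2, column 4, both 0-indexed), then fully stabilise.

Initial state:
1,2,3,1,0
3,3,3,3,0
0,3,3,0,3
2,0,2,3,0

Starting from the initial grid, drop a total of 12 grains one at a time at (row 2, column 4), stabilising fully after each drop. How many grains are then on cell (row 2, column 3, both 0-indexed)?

gen 0: 1,2,3,1,0
3,3,3,3,0
0,3,3,0,3
2,0,2,3,0
gen 1: 1,2,3,1,0
3,3,3,3,1
0,3,3,1,0
2,0,2,3,1
gen 2: 1,2,3,1,0
3,3,3,3,1
0,3,3,1,1
2,0,2,3,1
gen 3: 1,2,3,1,0
3,3,3,3,1
0,3,3,1,2
2,0,2,3,1
gen 4: 1,2,3,1,0
3,3,3,3,1
0,3,3,1,3
2,0,2,3,1
gen 5: 1,2,3,1,0
3,3,3,3,2
0,3,3,2,0
2,0,2,3,2
gen 6: 1,2,3,1,0
3,3,3,3,2
0,3,3,2,1
2,0,2,3,2
gen 7: 1,2,3,1,0
3,3,3,3,2
0,3,3,2,2
2,0,2,3,2
gen 8: 1,2,3,1,0
3,3,3,3,2
0,3,3,2,3
2,0,2,3,2
gen 9: 1,2,3,1,0
3,3,3,3,3
0,3,3,3,0
2,0,2,3,3
gen 10: 1,2,3,1,0
3,3,3,3,3
0,3,3,3,1
2,0,2,3,3
gen 11: 1,2,3,1,0
3,3,3,3,3
0,3,3,3,2
2,0,2,3,3
gen 12: 1,2,3,1,0
3,3,3,3,3
0,3,3,3,3
2,0,2,3,3

3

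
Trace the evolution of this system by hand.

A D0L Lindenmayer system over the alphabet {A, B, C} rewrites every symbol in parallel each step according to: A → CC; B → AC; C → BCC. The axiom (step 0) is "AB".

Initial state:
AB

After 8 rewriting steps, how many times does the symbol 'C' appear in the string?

0) AB
1) CCAC
2) BCCBCCCCBCC
3) ACBCCBCCACBCCBCCBCCBCCACBCCBCC
4) CCBCCACBCCBCCACBCCBCCCCBCCACBCCBCCACBCCBCCACBCCBCCACBCCBCCCCBCCACBCCBCCACBCCBCC
5) BCCBCCACBCCBCCCCBCCACBCCBCCACBCCBCCCCBCCACBCCBCCACBCCBCCBC…CCBCCBCCACBCCBCCCCBCCACBCCBCCACBCCBCCCCBCCACBCCBCCACBCCBCC  (len 210)
6) ACBCCBCCACBCCBCCCCBCCACBCCBCCACBCCBCCBCCBCCACBCCBCCCCBCCAC…CCBCCBCCACBCCBCCCCBCCACBCCBCCACBCCBCCCCBCCACBCCBCCACBCCBCC  (len 559)
7) CCBCCACBCCBCCACBCCBCCCCBCCACBCCBCCACBCCBCCBCCBCCACBCCBCCCC…CCBCCBCCACBCCBCCCCBCCACBCCBCCACBCCBCCCCBCCACBCCBCCACBCCBCC  (len 1486)
8) BCCBCCACBCCBCCCCBCCACBCCBCCACBCCBCCCCBCCACBCCBCCACBCCBCCBC…CCBCCBCCACBCCBCCCCBCCACBCCBCCACBCCBCCCCBCCACBCCBCCACBCCBCC  (len 3951)

2604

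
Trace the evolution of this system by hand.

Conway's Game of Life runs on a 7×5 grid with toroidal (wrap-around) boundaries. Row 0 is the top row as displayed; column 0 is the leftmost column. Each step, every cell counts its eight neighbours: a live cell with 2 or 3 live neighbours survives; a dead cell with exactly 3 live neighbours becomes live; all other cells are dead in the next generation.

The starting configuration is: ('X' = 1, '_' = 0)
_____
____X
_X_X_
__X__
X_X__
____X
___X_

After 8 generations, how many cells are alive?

8

0) _____
____X
_X_X_
__X__
X_X__
____X
___X_
1) _____
_____
__XX_
__XX_
_X_X_
___XX
_____
2) _____
_____
__XX_
_X__X
_____
__XXX
_____
3) _____
_____
__XX_
__XX_
X_X_X
___X_
___X_
4) _____
_____
__XX_
_____
_XX_X
__XX_
_____
5) _____
_____
_____
_X___
_XX__
_XXX_
_____
6) _____
_____
_____
_XX__
X__X_
_X_X_
__X__
7) _____
_____
_____
_XX__
X__XX
_X_XX
__X__
8) _____
_____
_____
XXXXX
_____
_X___
__XX_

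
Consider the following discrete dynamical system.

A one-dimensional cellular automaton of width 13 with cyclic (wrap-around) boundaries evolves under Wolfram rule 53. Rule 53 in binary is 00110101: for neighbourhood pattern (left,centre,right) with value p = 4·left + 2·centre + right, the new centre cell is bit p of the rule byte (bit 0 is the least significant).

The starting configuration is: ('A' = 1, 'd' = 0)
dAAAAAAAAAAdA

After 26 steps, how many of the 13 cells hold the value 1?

9

step 0: dAAAAAAAAAAdA
step 1: AddddddddddAA
step 2: dAAAAAAAAAddd
step 3: ddddddddddAAA
step 4: AAAAAAAAAdddd
step 5: dddddddddAAAd
step 6: AAAAAAAAddddA
step 7: ddddddddAAAdd
step 8: AAAAAAAddddAA
step 9: dddddddAAAddd
step 10: AAAAAAddddAAA
step 11: ddddddAAAdddd
step 12: AAAAAddddAAAA
step 13: dddddAAAddddd
step 14: AAAAddddAAAAA
step 15: ddddAAAdddddd
step 16: AAAddddAAAAAA
step 17: dddAAAddddddd
step 18: AAddddAAAAAAA
step 19: ddAAAdddddddd
step 20: AddddAAAAAAAA
step 21: dAAAddddddddd
step 22: ddddAAAAAAAAA
step 23: AAAdddddddddd
step 24: dddAAAAAAAAAd
step 25: AAddddddddddA
step 26: ddAAAAAAAAAdd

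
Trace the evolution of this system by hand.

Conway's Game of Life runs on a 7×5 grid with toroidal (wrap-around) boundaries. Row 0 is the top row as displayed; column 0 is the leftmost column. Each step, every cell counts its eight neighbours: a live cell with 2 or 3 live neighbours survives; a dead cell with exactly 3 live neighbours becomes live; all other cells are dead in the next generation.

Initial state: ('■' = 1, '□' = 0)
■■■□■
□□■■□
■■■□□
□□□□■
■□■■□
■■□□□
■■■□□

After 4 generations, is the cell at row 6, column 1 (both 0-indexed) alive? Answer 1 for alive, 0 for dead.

[0] ■■■□■
□□■■□
■■■□□
□□□□■
■□■■□
■■□□□
■■■□□
[1] □□□□■
□□□□□
■■■□■
□□□□■
■□■■□
□□□■□
□□□■□
[2] □□□□□
□■□■■
■■□■■
□□□□□
□□■■□
□□□■□
□□□■■
[3] ■□■□□
□■□■□
□■□■□
■■□□□
□□■■□
□□□□□
□□□■■
[4] ■■■□□
■■□■■
□■□□■
■■□■■
□■■□□
□□■□■
□□□■■

0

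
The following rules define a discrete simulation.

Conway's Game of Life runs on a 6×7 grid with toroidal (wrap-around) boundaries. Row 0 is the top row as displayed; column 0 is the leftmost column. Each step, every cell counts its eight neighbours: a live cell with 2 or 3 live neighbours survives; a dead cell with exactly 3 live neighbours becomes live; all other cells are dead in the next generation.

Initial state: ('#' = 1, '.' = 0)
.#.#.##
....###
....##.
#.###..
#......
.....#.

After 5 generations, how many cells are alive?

0) .#.#.##
....###
....##.
#.###..
#......
.....#.
1) #......
#..#...
.......
.#.####
.#.##.#
#...##.
2) ##..#..
.......
#.##.##
...#..#
.#.....
##.###.
3) #######
..####.
#.#####
.#.####
.#.#.##
...####
4) ##.....
.......
#......
.#.....
.......
.......
5) .......
##.....
.......
.......
.......
.......

2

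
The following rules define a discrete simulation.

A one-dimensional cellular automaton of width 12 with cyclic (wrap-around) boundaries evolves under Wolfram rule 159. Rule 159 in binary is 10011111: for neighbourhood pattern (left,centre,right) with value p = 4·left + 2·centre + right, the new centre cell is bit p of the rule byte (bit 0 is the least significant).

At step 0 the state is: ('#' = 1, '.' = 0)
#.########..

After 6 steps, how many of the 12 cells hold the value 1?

8

k=0  #.########..
k=1  #.#######.##
k=2  ..######..##
k=3  #######.###.
k=4  ######..##..
k=5  #####.###.##
k=6  ####..##..##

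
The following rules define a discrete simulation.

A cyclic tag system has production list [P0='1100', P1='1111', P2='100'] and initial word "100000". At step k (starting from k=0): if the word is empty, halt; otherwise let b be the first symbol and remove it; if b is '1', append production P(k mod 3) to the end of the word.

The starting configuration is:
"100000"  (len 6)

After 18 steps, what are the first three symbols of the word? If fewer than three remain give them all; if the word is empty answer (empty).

[0] "100000"  (len 6)
[1] "000001100"  (len 9)
[2] "00001100"  (len 8)
[3] "0001100"  (len 7)
[4] "001100"  (len 6)
[5] "01100"  (len 5)
[6] "1100"  (len 4)
[7] "1001100"  (len 7)
[8] "0011001111"  (len 10)
[9] "011001111"  (len 9)
[10] "11001111"  (len 8)
[11] "10011111111"  (len 11)
[12] "0011111111100"  (len 13)
[13] "011111111100"  (len 12)
[14] "11111111100"  (len 11)
[15] "1111111100100"  (len 13)
[16] "1111111001001100"  (len 16)
[17] "1111110010011001111"  (len 19)
[18] "111110010011001111100"  (len 21)

111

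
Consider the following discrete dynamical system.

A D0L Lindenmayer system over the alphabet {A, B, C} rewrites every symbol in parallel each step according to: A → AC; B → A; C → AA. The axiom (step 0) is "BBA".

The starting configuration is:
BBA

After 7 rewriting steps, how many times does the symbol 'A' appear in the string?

gen 0: BBA
gen 1: AAAC
gen 2: ACACACAA
gen 3: ACAAACAAACAAACAC
gen 4: ACAAACACACAAACACACAAACACACAAACAA
gen 5: ACAAACACACAAACAAACAAACACACAAACAAACAAACACACAAACAAACAAACACACAAACAC
gen 6: ACAAACACACAAACAAACAAACACACAAACACACAAACACACAAACAAACAAACACAC…ACACAAACAAACAAACACACAAACACACAAACACACAAACAAACAAACACACAAACAA  (len 128)
gen 7: ACAAACACACAAACAAACAAACACACAAACACACAAACACACAAACAAACAAACACAC…ACACAAACAAACAAACACACAAACACACAAACACACAAACAAACAAACACACAAACAC  (len 256)

171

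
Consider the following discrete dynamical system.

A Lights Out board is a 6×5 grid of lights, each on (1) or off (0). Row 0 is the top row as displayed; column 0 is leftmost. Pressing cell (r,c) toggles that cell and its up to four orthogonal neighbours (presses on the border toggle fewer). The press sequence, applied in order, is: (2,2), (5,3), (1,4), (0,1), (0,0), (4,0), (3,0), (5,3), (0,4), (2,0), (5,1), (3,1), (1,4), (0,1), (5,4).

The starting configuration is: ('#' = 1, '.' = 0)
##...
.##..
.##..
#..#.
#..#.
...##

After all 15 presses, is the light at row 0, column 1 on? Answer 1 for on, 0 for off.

gen 0: ##...
.##..
.##..
#..#.
#..#.
...##
gen 1: ##...
.#...
...#.
#.##.
#..#.
...##
gen 2: ##...
.#...
...#.
#.##.
#....
..#..
gen 3: ##..#
.#.##
...##
#.##.
#....
..#..
gen 4: ..#.#
...##
...##
#.##.
#....
..#..
gen 5: ###.#
#..##
...##
#.##.
#....
..#..
gen 6: ###.#
#..##
...##
..##.
.#...
#.#..
gen 7: ###.#
#..##
#..##
####.
##...
#.#..
gen 8: ###.#
#..##
#..##
####.
##.#.
#..##
gen 9: ####.
#..#.
#..##
####.
##.#.
#..##
gen 10: ####.
...#.
.#.##
.###.
##.#.
#..##
gen 11: ####.
...#.
.#.##
.###.
#..#.
.####
gen 12: ####.
...#.
...##
#..#.
##.#.
.####
gen 13: #####
....#
...#.
#..#.
##.#.
.####
gen 14: ...##
.#..#
...#.
#..#.
##.#.
.####
gen 15: ...##
.#..#
...#.
#..#.
##.##
.##..

0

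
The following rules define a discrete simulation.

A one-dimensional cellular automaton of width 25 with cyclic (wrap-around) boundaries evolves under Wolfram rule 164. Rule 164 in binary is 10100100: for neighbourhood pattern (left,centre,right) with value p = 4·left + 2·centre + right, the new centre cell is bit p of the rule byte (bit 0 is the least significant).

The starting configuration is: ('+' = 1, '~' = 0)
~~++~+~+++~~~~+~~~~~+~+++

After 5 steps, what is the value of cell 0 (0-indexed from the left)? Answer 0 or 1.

0

t=0: ~~++~+~+++~~~~+~~~~~+~+++
t=1: ~~~~+++~+~~~~~+~~~~~++~+~
t=2: ~~~~~+~++~~~~~+~~~~~~~++~
t=3: ~~~~~++~~~~~~~+~~~~~~~~~~
t=4: ~~~~~~~~~~~~~~+~~~~~~~~~~
t=5: ~~~~~~~~~~~~~~+~~~~~~~~~~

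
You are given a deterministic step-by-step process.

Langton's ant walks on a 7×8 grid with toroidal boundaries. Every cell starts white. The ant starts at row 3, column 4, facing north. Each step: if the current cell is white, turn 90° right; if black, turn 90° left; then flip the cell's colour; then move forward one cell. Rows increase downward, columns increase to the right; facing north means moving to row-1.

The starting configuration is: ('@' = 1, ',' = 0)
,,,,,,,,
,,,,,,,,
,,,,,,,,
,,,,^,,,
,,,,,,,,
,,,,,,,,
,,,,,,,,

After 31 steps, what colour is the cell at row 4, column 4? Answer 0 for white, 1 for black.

0

0) ,,,,,,,,
,,,,,,,,
,,,,,,,,
,,,,^,,,
,,,,,,,,
,,,,,,,,
,,,,,,,,
1) ,,,,,,,,
,,,,,,,,
,,,,,,,,
,,,,@>,,
,,,,,,,,
,,,,,,,,
,,,,,,,,
2) ,,,,,,,,
,,,,,,,,
,,,,,,,,
,,,,@@,,
,,,,,v,,
,,,,,,,,
,,,,,,,,
3) ,,,,,,,,
,,,,,,,,
,,,,,,,,
,,,,@@,,
,,,,<@,,
,,,,,,,,
,,,,,,,,
4) ,,,,,,,,
,,,,,,,,
,,,,,,,,
,,,,^@,,
,,,,@@,,
,,,,,,,,
,,,,,,,,
5) ,,,,,,,,
,,,,,,,,
,,,,,,,,
,,,<,@,,
,,,,@@,,
,,,,,,,,
,,,,,,,,
6) ,,,,,,,,
,,,,,,,,
,,,^,,,,
,,,@,@,,
,,,,@@,,
,,,,,,,,
,,,,,,,,
7) ,,,,,,,,
,,,,,,,,
,,,@>,,,
,,,@,@,,
,,,,@@,,
,,,,,,,,
,,,,,,,,
8) ,,,,,,,,
,,,,,,,,
,,,@@,,,
,,,@v@,,
,,,,@@,,
,,,,,,,,
,,,,,,,,
9) ,,,,,,,,
,,,,,,,,
,,,@@,,,
,,,<@@,,
,,,,@@,,
,,,,,,,,
,,,,,,,,
10) ,,,,,,,,
,,,,,,,,
,,,@@,,,
,,,,@@,,
,,,v@@,,
,,,,,,,,
,,,,,,,,
11) ,,,,,,,,
,,,,,,,,
,,,@@,,,
,,,,@@,,
,,<@@@,,
,,,,,,,,
,,,,,,,,
12) ,,,,,,,,
,,,,,,,,
,,,@@,,,
,,^,@@,,
,,@@@@,,
,,,,,,,,
,,,,,,,,
13) ,,,,,,,,
,,,,,,,,
,,,@@,,,
,,@>@@,,
,,@@@@,,
,,,,,,,,
,,,,,,,,
14) ,,,,,,,,
,,,,,,,,
,,,@@,,,
,,@@@@,,
,,@v@@,,
,,,,,,,,
,,,,,,,,
15) ,,,,,,,,
,,,,,,,,
,,,@@,,,
,,@@@@,,
,,@,>@,,
,,,,,,,,
,,,,,,,,
16) ,,,,,,,,
,,,,,,,,
,,,@@,,,
,,@@^@,,
,,@,,@,,
,,,,,,,,
,,,,,,,,
17) ,,,,,,,,
,,,,,,,,
,,,@@,,,
,,@<,@,,
,,@,,@,,
,,,,,,,,
,,,,,,,,
18) ,,,,,,,,
,,,,,,,,
,,,@@,,,
,,@,,@,,
,,@v,@,,
,,,,,,,,
,,,,,,,,
19) ,,,,,,,,
,,,,,,,,
,,,@@,,,
,,@,,@,,
,,<@,@,,
,,,,,,,,
,,,,,,,,
20) ,,,,,,,,
,,,,,,,,
,,,@@,,,
,,@,,@,,
,,,@,@,,
,,v,,,,,
,,,,,,,,
21) ,,,,,,,,
,,,,,,,,
,,,@@,,,
,,@,,@,,
,,,@,@,,
,<@,,,,,
,,,,,,,,
22) ,,,,,,,,
,,,,,,,,
,,,@@,,,
,,@,,@,,
,^,@,@,,
,@@,,,,,
,,,,,,,,
23) ,,,,,,,,
,,,,,,,,
,,,@@,,,
,,@,,@,,
,@>@,@,,
,@@,,,,,
,,,,,,,,
24) ,,,,,,,,
,,,,,,,,
,,,@@,,,
,,@,,@,,
,@@@,@,,
,@v,,,,,
,,,,,,,,
25) ,,,,,,,,
,,,,,,,,
,,,@@,,,
,,@,,@,,
,@@@,@,,
,@,>,,,,
,,,,,,,,
26) ,,,,,,,,
,,,,,,,,
,,,@@,,,
,,@,,@,,
,@@@,@,,
,@,@,,,,
,,,v,,,,
27) ,,,,,,,,
,,,,,,,,
,,,@@,,,
,,@,,@,,
,@@@,@,,
,@,@,,,,
,,<@,,,,
28) ,,,,,,,,
,,,,,,,,
,,,@@,,,
,,@,,@,,
,@@@,@,,
,@^@,,,,
,,@@,,,,
29) ,,,,,,,,
,,,,,,,,
,,,@@,,,
,,@,,@,,
,@@@,@,,
,@@>,,,,
,,@@,,,,
30) ,,,,,,,,
,,,,,,,,
,,,@@,,,
,,@,,@,,
,@@^,@,,
,@@,,,,,
,,@@,,,,
31) ,,,,,,,,
,,,,,,,,
,,,@@,,,
,,@,,@,,
,@<,,@,,
,@@,,,,,
,,@@,,,,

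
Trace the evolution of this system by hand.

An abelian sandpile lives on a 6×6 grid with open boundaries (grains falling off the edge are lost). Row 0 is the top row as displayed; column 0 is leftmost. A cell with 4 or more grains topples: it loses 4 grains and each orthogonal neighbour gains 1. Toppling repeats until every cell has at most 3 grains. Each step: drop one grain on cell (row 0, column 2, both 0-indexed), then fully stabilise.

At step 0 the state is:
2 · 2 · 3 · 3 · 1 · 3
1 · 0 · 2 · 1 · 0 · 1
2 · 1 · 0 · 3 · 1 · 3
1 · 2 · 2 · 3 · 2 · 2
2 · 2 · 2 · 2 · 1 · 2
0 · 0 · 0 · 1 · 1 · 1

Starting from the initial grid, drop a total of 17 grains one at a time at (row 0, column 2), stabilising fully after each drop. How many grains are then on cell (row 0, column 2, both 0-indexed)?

2

k=0  2 · 2 · 3 · 3 · 1 · 3
1 · 0 · 2 · 1 · 0 · 1
2 · 1 · 0 · 3 · 1 · 3
1 · 2 · 2 · 3 · 2 · 2
2 · 2 · 2 · 2 · 1 · 2
0 · 0 · 0 · 1 · 1 · 1
k=1  2 · 3 · 1 · 0 · 2 · 3
1 · 0 · 3 · 2 · 0 · 1
2 · 1 · 0 · 3 · 1 · 3
1 · 2 · 2 · 3 · 2 · 2
2 · 2 · 2 · 2 · 1 · 2
0 · 0 · 0 · 1 · 1 · 1
k=2  2 · 3 · 2 · 0 · 2 · 3
1 · 0 · 3 · 2 · 0 · 1
2 · 1 · 0 · 3 · 1 · 3
1 · 2 · 2 · 3 · 2 · 2
2 · 2 · 2 · 2 · 1 · 2
0 · 0 · 0 · 1 · 1 · 1
k=3  2 · 3 · 3 · 0 · 2 · 3
1 · 0 · 3 · 2 · 0 · 1
2 · 1 · 0 · 3 · 1 · 3
1 · 2 · 2 · 3 · 2 · 2
2 · 2 · 2 · 2 · 1 · 2
0 · 0 · 0 · 1 · 1 · 1
k=4  3 · 0 · 2 · 1 · 2 · 3
1 · 2 · 0 · 3 · 0 · 1
2 · 1 · 1 · 3 · 1 · 3
1 · 2 · 2 · 3 · 2 · 2
2 · 2 · 2 · 2 · 1 · 2
0 · 0 · 0 · 1 · 1 · 1
k=5  3 · 0 · 3 · 1 · 2 · 3
1 · 2 · 0 · 3 · 0 · 1
2 · 1 · 1 · 3 · 1 · 3
1 · 2 · 2 · 3 · 2 · 2
2 · 2 · 2 · 2 · 1 · 2
0 · 0 · 0 · 1 · 1 · 1
k=6  3 · 1 · 0 · 2 · 2 · 3
1 · 2 · 1 · 3 · 0 · 1
2 · 1 · 1 · 3 · 1 · 3
1 · 2 · 2 · 3 · 2 · 2
2 · 2 · 2 · 2 · 1 · 2
0 · 0 · 0 · 1 · 1 · 1
k=7  3 · 1 · 1 · 2 · 2 · 3
1 · 2 · 1 · 3 · 0 · 1
2 · 1 · 1 · 3 · 1 · 3
1 · 2 · 2 · 3 · 2 · 2
2 · 2 · 2 · 2 · 1 · 2
0 · 0 · 0 · 1 · 1 · 1
k=8  3 · 1 · 2 · 2 · 2 · 3
1 · 2 · 1 · 3 · 0 · 1
2 · 1 · 1 · 3 · 1 · 3
1 · 2 · 2 · 3 · 2 · 2
2 · 2 · 2 · 2 · 1 · 2
0 · 0 · 0 · 1 · 1 · 1
k=9  3 · 1 · 3 · 2 · 2 · 3
1 · 2 · 1 · 3 · 0 · 1
2 · 1 · 1 · 3 · 1 · 3
1 · 2 · 2 · 3 · 2 · 2
2 · 2 · 2 · 2 · 1 · 2
0 · 0 · 0 · 1 · 1 · 1
k=10  3 · 2 · 0 · 3 · 2 · 3
1 · 2 · 2 · 3 · 0 · 1
2 · 1 · 1 · 3 · 1 · 3
1 · 2 · 2 · 3 · 2 · 2
2 · 2 · 2 · 2 · 1 · 2
0 · 0 · 0 · 1 · 1 · 1
k=11  3 · 2 · 1 · 3 · 2 · 3
1 · 2 · 2 · 3 · 0 · 1
2 · 1 · 1 · 3 · 1 · 3
1 · 2 · 2 · 3 · 2 · 2
2 · 2 · 2 · 2 · 1 · 2
0 · 0 · 0 · 1 · 1 · 1
k=12  3 · 2 · 2 · 3 · 2 · 3
1 · 2 · 2 · 3 · 0 · 1
2 · 1 · 1 · 3 · 1 · 3
1 · 2 · 2 · 3 · 2 · 2
2 · 2 · 2 · 2 · 1 · 2
0 · 0 · 0 · 1 · 1 · 1
k=13  3 · 2 · 3 · 3 · 2 · 3
1 · 2 · 2 · 3 · 0 · 1
2 · 1 · 1 · 3 · 1 · 3
1 · 2 · 2 · 3 · 2 · 2
2 · 2 · 2 · 2 · 1 · 2
0 · 0 · 0 · 1 · 1 · 1
k=14  3 · 3 · 2 · 1 · 3 · 3
1 · 3 · 0 · 2 · 1 · 1
2 · 1 · 3 · 1 · 2 · 3
1 · 2 · 3 · 0 · 3 · 2
2 · 2 · 2 · 3 · 1 · 2
0 · 0 · 0 · 1 · 1 · 1
k=15  3 · 3 · 3 · 1 · 3 · 3
1 · 3 · 0 · 2 · 1 · 1
2 · 1 · 3 · 1 · 2 · 3
1 · 2 · 3 · 0 · 3 · 2
2 · 2 · 2 · 3 · 1 · 2
0 · 0 · 0 · 1 · 1 · 1
k=16  0 · 2 · 1 · 2 · 3 · 3
3 · 0 · 2 · 2 · 1 · 1
2 · 2 · 3 · 1 · 2 · 3
1 · 2 · 3 · 0 · 3 · 2
2 · 2 · 2 · 3 · 1 · 2
0 · 0 · 0 · 1 · 1 · 1
k=17  0 · 2 · 2 · 2 · 3 · 3
3 · 0 · 2 · 2 · 1 · 1
2 · 2 · 3 · 1 · 2 · 3
1 · 2 · 3 · 0 · 3 · 2
2 · 2 · 2 · 3 · 1 · 2
0 · 0 · 0 · 1 · 1 · 1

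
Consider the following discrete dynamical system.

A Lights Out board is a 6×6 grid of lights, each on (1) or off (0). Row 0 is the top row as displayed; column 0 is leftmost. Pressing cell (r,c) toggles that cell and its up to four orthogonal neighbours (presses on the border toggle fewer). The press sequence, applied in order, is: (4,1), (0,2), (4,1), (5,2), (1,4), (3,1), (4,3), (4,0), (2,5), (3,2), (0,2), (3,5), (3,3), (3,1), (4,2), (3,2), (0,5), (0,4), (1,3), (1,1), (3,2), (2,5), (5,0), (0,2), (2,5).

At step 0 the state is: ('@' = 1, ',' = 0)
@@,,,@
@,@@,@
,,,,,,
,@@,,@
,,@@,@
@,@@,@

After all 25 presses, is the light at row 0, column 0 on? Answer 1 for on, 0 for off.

k=0  @@,,,@
@,@@,@
,,,,,,
,@@,,@
,,@@,@
@,@@,@
k=1  @@,,,@
@,@@,@
,,,,,,
,,@,,@
@@,@,@
@@@@,@
k=2  @,@@,@
@,,@,@
,,,,,,
,,@,,@
@@,@,@
@@@@,@
k=3  @,@@,@
@,,@,@
,,,,,,
,@@,,@
,,@@,@
@,@@,@
k=4  @,@@,@
@,,@,@
,,,,,,
,@@,,@
,,,@,@
@@,,,@
k=5  @,@@@@
@,,,@,
,,,,@,
,@@,,@
,,,@,@
@@,,,@
k=6  @,@@@@
@,,,@,
,@,,@,
@,,,,@
,@,@,@
@@,,,@
k=7  @,@@@@
@,,,@,
,@,,@,
@,,@,@
,@@,@@
@@,@,@
k=8  @,@@@@
@,,,@,
,@,,@,
,,,@,@
@,@,@@
,@,@,@
k=9  @,@@@@
@,,,@@
,@,,,@
,,,@,,
@,@,@@
,@,@,@
k=10  @,@@@@
@,,,@@
,@@,,@
,@@,,,
@,,,@@
,@,@,@
k=11  @@,,@@
@,@,@@
,@@,,@
,@@,,,
@,,,@@
,@,@,@
k=12  @@,,@@
@,@,@@
,@@,,,
,@@,@@
@,,,@,
,@,@,@
k=13  @@,,@@
@,@,@@
,@@@,,
,@,@,@
@,,@@,
,@,@,@
k=14  @@,,@@
@,@,@@
,,@@,,
@,@@,@
@@,@@,
,@,@,@
k=15  @@,,@@
@,@,@@
,,@@,,
@,,@,@
@,@,@,
,@@@,@
k=16  @@,,@@
@,@,@@
,,,@,,
@@@,,@
@,,,@,
,@@@,@
k=17  @@,,,,
@,@,@,
,,,@,,
@@@,,@
@,,,@,
,@@@,@
k=18  @@,@@@
@,@,,,
,,,@,,
@@@,,@
@,,,@,
,@@@,@
k=19  @@,,@@
@,,@@,
,,,,,,
@@@,,@
@,,,@,
,@@@,@
k=20  @,,,@@
,@@@@,
,@,,,,
@@@,,@
@,,,@,
,@@@,@
k=21  @,,,@@
,@@@@,
,@@,,,
@,,@,@
@,@,@,
,@@@,@
k=22  @,,,@@
,@@@@@
,@@,@@
@,,@,,
@,@,@,
,@@@,@
k=23  @,,,@@
,@@@@@
,@@,@@
@,,@,,
,,@,@,
@,@@,@
k=24  @@@@@@
,@,@@@
,@@,@@
@,,@,,
,,@,@,
@,@@,@
k=25  @@@@@@
,@,@@,
,@@,,,
@,,@,@
,,@,@,
@,@@,@

1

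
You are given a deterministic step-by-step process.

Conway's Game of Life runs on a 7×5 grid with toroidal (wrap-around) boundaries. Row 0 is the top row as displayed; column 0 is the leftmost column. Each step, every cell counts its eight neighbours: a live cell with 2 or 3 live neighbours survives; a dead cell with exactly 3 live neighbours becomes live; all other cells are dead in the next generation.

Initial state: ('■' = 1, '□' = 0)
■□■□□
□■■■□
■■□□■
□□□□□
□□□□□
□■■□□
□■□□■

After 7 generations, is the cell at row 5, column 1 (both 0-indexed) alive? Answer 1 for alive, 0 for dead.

0) ■□■□□
□■■■□
■■□□■
□□□□□
□□□□□
□■■□□
□■□□■
1) ■□□□■
□□□■□
■■□■■
■□□□□
□□□□□
■■■□□
□□□■□
2) □□□■■
□■■■□
■■■■□
■■□□□
■□□□□
□■■□□
□□■■□
3) □■□□■
□□□□□
□□□■□
□□□□□
■□■□□
□■■■□
□■□□■
4) □□□□□
□□□□□
□□□□□
□□□□□
□□■■□
□□□■■
□■□□■
5) □□□□□
□□□□□
□□□□□
□□□□□
□□■■■
■□□□■
■□□■■
6) □□□□■
□□□□□
□□□□□
□□□■□
■□□■■
□■■□□
■□□■□
7) □□□□■
□□□□□
□□□□□
□□□■□
■■□■■
□■■□□
■■■■■

1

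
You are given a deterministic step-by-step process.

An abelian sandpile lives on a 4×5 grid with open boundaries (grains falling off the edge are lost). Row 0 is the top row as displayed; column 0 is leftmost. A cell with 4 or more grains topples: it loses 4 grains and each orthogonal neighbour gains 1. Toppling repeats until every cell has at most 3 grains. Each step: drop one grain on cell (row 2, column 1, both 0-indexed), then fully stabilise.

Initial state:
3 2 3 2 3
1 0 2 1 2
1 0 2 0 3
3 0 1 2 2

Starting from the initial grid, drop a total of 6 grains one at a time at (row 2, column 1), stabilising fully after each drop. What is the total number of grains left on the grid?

k=0  3 2 3 2 3
1 0 2 1 2
1 0 2 0 3
3 0 1 2 2
k=1  3 2 3 2 3
1 0 2 1 2
1 1 2 0 3
3 0 1 2 2
k=2  3 2 3 2 3
1 0 2 1 2
1 2 2 0 3
3 0 1 2 2
k=3  3 2 3 2 3
1 0 2 1 2
1 3 2 0 3
3 0 1 2 2
k=4  3 2 3 2 3
1 1 2 1 2
2 0 3 0 3
3 1 1 2 2
k=5  3 2 3 2 3
1 1 2 1 2
2 1 3 0 3
3 1 1 2 2
k=6  3 2 3 2 3
1 1 2 1 2
2 2 3 0 3
3 1 1 2 2

39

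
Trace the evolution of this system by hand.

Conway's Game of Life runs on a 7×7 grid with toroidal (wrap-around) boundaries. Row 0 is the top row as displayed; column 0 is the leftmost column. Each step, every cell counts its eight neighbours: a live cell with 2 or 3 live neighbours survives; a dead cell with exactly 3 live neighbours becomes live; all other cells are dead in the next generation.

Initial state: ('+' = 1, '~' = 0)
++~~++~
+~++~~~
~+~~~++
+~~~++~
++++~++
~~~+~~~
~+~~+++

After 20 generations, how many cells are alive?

6

k=0  ++~~++~
+~++~~~
~+~~~++
+~~~++~
++++~++
~~~+~~~
~+~~+++
k=1  ~~~~~~~
~~++~~~
~+++~+~
~~~+~~~
++++~+~
~~~+~~~
~+++~~+
k=2  ~+~~~~~
~+~++~~
~+~~~~~
+~~~~~+
~+~+~~~
~~~~~~+
~~++~~~
k=3  ~+~~+~~
++~~~~~
~++~~~~
+++~~~~
~~~~~~+
~~~+~~~
~~+~~~~
k=4  +++~~~~
+~~~~~~
~~~~~~~
+~+~~~~
+++~~~~
~~~~~~~
~~++~~~
k=5  +~++~~~
+~~~~~~
~+~~~~~
+~+~~~~
+~+~~~~
~~~+~~~
~~++~~~
k=6  ~~++~~~
+~+~~~~
++~~~~~
+~+~~~~
~~++~~~
~+~+~~~
~+~~+~~
k=7  ~~++~~~
+~++~~~
+~+~~~+
+~++~~~
~~~+~~~
~+~++~~
~+~~+~~
k=8  ~~~~+~~
+~~~~~+
+~~~~~+
+~++~~+
~+~~~~~
~~~++~~
~+~~+~~
k=9  +~~~~+~
+~~~~++
~~~~~+~
~~+~~~+
++~~+~~
~~+++~~
~~~~++~
k=10  +~~~~~~
+~~~++~
+~~~~+~
++~~~++
++~~++~
~++~~~~
~~~~~++
k=11  +~~~+~~
++~~++~
~~~~~~~
~~~~~~~
~~~~++~
~++~+~~
++~~~~+
k=12  ~~~~+~~
++~~+++
~~~~~~~
~~~~~~~
~~~+++~
~++++~+
~~++~++
k=13  ~++~~~~
+~~~+++
+~~~~++
~~~~+~~
~~~~~+~
++~~~~+
++~~~~+
k=14  ~~+~~~~
~~~~+~~
+~~~~~~
~~~~+~~
+~~~~++
~+~~~+~
~~~~~~+
k=15  ~~~~~~~
~~~~~~~
~~~~~~~
+~~~~+~
+~~~+++
~~~~~+~
~~~~~~~
k=16  ~~~~~~~
~~~~~~~
~~~~~~~
+~~~++~
+~~~+~~
~~~~++~
~~~~~~~
k=17  ~~~~~~~
~~~~~~~
~~~~~~~
~~~~+++
~~~+~~~
~~~~++~
~~~~~~~
k=18  ~~~~~~~
~~~~~~~
~~~~~+~
~~~~++~
~~~+~~+
~~~~+~~
~~~~~~~
k=19  ~~~~~~~
~~~~~~~
~~~~++~
~~~~+++
~~~+~~~
~~~~~~~
~~~~~~~
k=20  ~~~~~~~
~~~~~~~
~~~~+~+
~~~+~~+
~~~~++~
~~~~~~~
~~~~~~~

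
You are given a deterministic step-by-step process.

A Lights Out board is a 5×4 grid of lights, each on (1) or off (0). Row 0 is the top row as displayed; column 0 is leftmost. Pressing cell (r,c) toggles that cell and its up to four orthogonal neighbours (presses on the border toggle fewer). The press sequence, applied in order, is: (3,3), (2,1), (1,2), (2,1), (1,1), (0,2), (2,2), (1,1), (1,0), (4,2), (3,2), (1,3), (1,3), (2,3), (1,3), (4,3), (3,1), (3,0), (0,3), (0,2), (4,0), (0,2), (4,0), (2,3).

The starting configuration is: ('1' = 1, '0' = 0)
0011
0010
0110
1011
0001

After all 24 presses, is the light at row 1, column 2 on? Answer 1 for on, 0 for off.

1

k=0  0011
0010
0110
1011
0001
k=1  0011
0010
0111
1000
0000
k=2  0011
0110
1001
1100
0000
k=3  0001
0001
1011
1100
0000
k=4  0001
0101
0101
1000
0000
k=5  0101
1011
0001
1000
0000
k=6  0010
1001
0001
1000
0000
k=7  0010
1011
0110
1010
0000
k=8  0110
0101
0010
1010
0000
k=9  1110
1001
1010
1010
0000
k=10  1110
1001
1010
1000
0111
k=11  1110
1001
1000
1111
0101
k=12  1111
1010
1001
1111
0101
k=13  1110
1001
1000
1111
0101
k=14  1110
1000
1011
1110
0101
k=15  1111
1011
1010
1110
0101
k=16  1111
1011
1010
1111
0110
k=17  1111
1011
1110
0001
0010
k=18  1111
1011
0110
1101
1010
k=19  1100
1010
0110
1101
1010
k=20  1011
1000
0110
1101
1010
k=21  1011
1000
0110
0101
0110
k=22  1100
1010
0110
0101
0110
k=23  1100
1010
0110
1101
1010
k=24  1100
1011
0101
1100
1010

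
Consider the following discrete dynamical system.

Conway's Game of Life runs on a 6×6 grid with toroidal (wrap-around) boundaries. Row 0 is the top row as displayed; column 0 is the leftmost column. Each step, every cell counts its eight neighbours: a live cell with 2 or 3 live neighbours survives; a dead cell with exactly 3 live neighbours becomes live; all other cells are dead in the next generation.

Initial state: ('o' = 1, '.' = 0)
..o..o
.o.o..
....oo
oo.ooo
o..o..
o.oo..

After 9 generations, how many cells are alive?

k=0  ..o..o
.o.o..
....oo
oo.ooo
o..o..
o.oo..
k=1  o...o.
o.oo.o
.o....
.ooo..
......
o.oooo
k=2  ......
o.oooo
....o.
.oo...
o....o
oo.oo.
k=3  ......
...ooo
o...o.
oo...o
...ooo
oo..o.
k=4  o..o..
...ooo
.o.o..
.o.o..
..oo..
o..oo.
k=5  o.o...
o..o.o
o..o..
.o.oo.
.o....
.o..oo
k=6  ..oo..
o.oooo
oo.o..
oo.oo.
.o.o.o
.oo..o
k=7  ......
o....o
......
...o..
...o.o
.o....
k=8  o.....
......
......
....o.
..o.o.
......
k=9  ......
......
......
...o..
...o..
......

2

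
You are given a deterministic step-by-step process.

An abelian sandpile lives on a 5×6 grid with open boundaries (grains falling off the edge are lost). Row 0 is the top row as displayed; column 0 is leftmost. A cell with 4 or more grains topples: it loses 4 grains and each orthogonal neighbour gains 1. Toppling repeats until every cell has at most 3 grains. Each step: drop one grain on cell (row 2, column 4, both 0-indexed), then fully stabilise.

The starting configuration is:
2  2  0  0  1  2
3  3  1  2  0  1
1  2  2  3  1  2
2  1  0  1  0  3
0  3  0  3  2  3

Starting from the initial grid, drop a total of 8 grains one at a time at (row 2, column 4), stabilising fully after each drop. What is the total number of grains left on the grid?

gen 0: 2  2  0  0  1  2
3  3  1  2  0  1
1  2  2  3  1  2
2  1  0  1  0  3
0  3  0  3  2  3
gen 1: 2  2  0  0  1  2
3  3  1  2  0  1
1  2  2  3  2  2
2  1  0  1  0  3
0  3  0  3  2  3
gen 2: 2  2  0  0  1  2
3  3  1  2  0  1
1  2  2  3  3  2
2  1  0  1  0  3
0  3  0  3  2  3
gen 3: 2  2  0  0  1  2
3  3  1  3  1  1
1  2  3  0  1  3
2  1  0  2  1  3
0  3  0  3  2  3
gen 4: 2  2  0  0  1  2
3  3  1  3  1  1
1  2  3  0  2  3
2  1  0  2  1  3
0  3  0  3  2  3
gen 5: 2  2  0  0  1  2
3  3  1  3  1  1
1  2  3  0  3  3
2  1  0  2  1  3
0  3  0  3  2  3
gen 6: 2  2  0  0  1  2
3  3  1  3  2  2
1  2  3  1  1  1
2  1  0  2  3  1
0  3  0  3  3  0
gen 7: 2  2  0  0  1  2
3  3  1  3  2  2
1  2  3  1  2  1
2  1  0  2  3  1
0  3  0  3  3  0
gen 8: 2  2  0  0  1  2
3  3  1  3  2  2
1  2  3  1  3  1
2  1  0  2  3  1
0  3  0  3  3  0

50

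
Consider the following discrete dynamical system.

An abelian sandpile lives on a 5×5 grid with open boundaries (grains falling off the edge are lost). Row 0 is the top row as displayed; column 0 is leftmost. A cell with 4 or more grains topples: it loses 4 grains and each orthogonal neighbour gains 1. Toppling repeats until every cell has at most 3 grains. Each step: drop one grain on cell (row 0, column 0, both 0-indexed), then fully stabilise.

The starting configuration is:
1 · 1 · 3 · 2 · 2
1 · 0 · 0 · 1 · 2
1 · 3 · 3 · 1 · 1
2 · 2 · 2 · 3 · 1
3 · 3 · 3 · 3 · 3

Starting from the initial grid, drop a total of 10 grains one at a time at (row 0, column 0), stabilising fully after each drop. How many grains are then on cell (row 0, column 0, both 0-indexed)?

3

step 0: 1 · 1 · 3 · 2 · 2
1 · 0 · 0 · 1 · 2
1 · 3 · 3 · 1 · 1
2 · 2 · 2 · 3 · 1
3 · 3 · 3 · 3 · 3
step 1: 2 · 1 · 3 · 2 · 2
1 · 0 · 0 · 1 · 2
1 · 3 · 3 · 1 · 1
2 · 2 · 2 · 3 · 1
3 · 3 · 3 · 3 · 3
step 2: 3 · 1 · 3 · 2 · 2
1 · 0 · 0 · 1 · 2
1 · 3 · 3 · 1 · 1
2 · 2 · 2 · 3 · 1
3 · 3 · 3 · 3 · 3
step 3: 0 · 2 · 3 · 2 · 2
2 · 0 · 0 · 1 · 2
1 · 3 · 3 · 1 · 1
2 · 2 · 2 · 3 · 1
3 · 3 · 3 · 3 · 3
step 4: 1 · 2 · 3 · 2 · 2
2 · 0 · 0 · 1 · 2
1 · 3 · 3 · 1 · 1
2 · 2 · 2 · 3 · 1
3 · 3 · 3 · 3 · 3
step 5: 2 · 2 · 3 · 2 · 2
2 · 0 · 0 · 1 · 2
1 · 3 · 3 · 1 · 1
2 · 2 · 2 · 3 · 1
3 · 3 · 3 · 3 · 3
step 6: 3 · 2 · 3 · 2 · 2
2 · 0 · 0 · 1 · 2
1 · 3 · 3 · 1 · 1
2 · 2 · 2 · 3 · 1
3 · 3 · 3 · 3 · 3
step 7: 0 · 3 · 3 · 2 · 2
3 · 0 · 0 · 1 · 2
1 · 3 · 3 · 1 · 1
2 · 2 · 2 · 3 · 1
3 · 3 · 3 · 3 · 3
step 8: 1 · 3 · 3 · 2 · 2
3 · 0 · 0 · 1 · 2
1 · 3 · 3 · 1 · 1
2 · 2 · 2 · 3 · 1
3 · 3 · 3 · 3 · 3
step 9: 2 · 3 · 3 · 2 · 2
3 · 0 · 0 · 1 · 2
1 · 3 · 3 · 1 · 1
2 · 2 · 2 · 3 · 1
3 · 3 · 3 · 3 · 3
step 10: 3 · 3 · 3 · 2 · 2
3 · 0 · 0 · 1 · 2
1 · 3 · 3 · 1 · 1
2 · 2 · 2 · 3 · 1
3 · 3 · 3 · 3 · 3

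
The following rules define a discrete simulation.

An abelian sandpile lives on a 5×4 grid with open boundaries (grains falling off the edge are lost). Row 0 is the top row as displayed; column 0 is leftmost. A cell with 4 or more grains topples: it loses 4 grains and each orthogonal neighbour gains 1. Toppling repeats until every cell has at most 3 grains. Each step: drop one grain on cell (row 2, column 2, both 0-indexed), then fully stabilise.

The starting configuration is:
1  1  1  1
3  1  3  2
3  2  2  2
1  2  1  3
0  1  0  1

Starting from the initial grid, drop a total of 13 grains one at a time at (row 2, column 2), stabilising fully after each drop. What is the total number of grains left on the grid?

[0] 1  1  1  1
3  1  3  2
3  2  2  2
1  2  1  3
0  1  0  1
[1] 1  1  1  1
3  1  3  2
3  2  3  2
1  2  1  3
0  1  0  1
[2] 1  1  2  1
3  2  0  3
3  3  1  3
1  2  2  3
0  1  0  1
[3] 1  1  2  1
3  2  0  3
3  3  2  3
1  2  2  3
0  1  0  1
[4] 1  1  2  1
3  2  0  3
3  3  3  3
1  2  2  3
0  1  0  1
[5] 2  2  2  2
1  0  3  0
1  3  3  2
3  0  1  1
0  2  1  2
[6] 2  2  3  2
1  2  0  1
2  0  2  3
3  1  2  1
0  2  1  2
[7] 2  2  3  2
1  2  0  1
2  0  3  3
3  1  2  1
0  2  1  2
[8] 2  2  3  2
1  2  1  2
2  1  1  0
3  1  3  2
0  2  1  2
[9] 2  2  3  2
1  2  1  2
2  1  2  0
3  1  3  2
0  2  1  2
[10] 2  2  3  2
1  2  1  2
2  1  3  0
3  1  3  2
0  2  1  2
[11] 2  2  3  2
1  2  2  2
2  2  1  1
3  2  0  3
0  2  2  2
[12] 2  2  3  2
1  2  2  2
2  2  2  1
3  2  0  3
0  2  2  2
[13] 2  2  3  2
1  2  2  2
2  2  3  1
3  2  0  3
0  2  2  2

38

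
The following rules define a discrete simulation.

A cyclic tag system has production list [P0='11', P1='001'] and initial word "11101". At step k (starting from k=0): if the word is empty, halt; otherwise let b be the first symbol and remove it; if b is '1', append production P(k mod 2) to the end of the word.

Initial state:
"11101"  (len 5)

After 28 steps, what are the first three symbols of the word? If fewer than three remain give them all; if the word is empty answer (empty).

100

[0] "11101"  (len 5)
[1] "110111"  (len 6)
[2] "10111001"  (len 8)
[3] "011100111"  (len 9)
[4] "11100111"  (len 8)
[5] "110011111"  (len 9)
[6] "10011111001"  (len 11)
[7] "001111100111"  (len 12)
[8] "01111100111"  (len 11)
[9] "1111100111"  (len 10)
[10] "111100111001"  (len 12)
[11] "1110011100111"  (len 13)
[12] "110011100111001"  (len 15)
[13] "1001110011100111"  (len 16)
[14] "001110011100111001"  (len 18)
[15] "01110011100111001"  (len 17)
[16] "1110011100111001"  (len 16)
[17] "11001110011100111"  (len 17)
[18] "1001110011100111001"  (len 19)
[19] "00111001110011100111"  (len 20)
[20] "0111001110011100111"  (len 19)
[21] "111001110011100111"  (len 18)
[22] "11001110011100111001"  (len 20)
[23] "100111001110011100111"  (len 21)
[24] "00111001110011100111001"  (len 23)
[25] "0111001110011100111001"  (len 22)
[26] "111001110011100111001"  (len 21)
[27] "1100111001110011100111"  (len 22)
[28] "100111001110011100111001"  (len 24)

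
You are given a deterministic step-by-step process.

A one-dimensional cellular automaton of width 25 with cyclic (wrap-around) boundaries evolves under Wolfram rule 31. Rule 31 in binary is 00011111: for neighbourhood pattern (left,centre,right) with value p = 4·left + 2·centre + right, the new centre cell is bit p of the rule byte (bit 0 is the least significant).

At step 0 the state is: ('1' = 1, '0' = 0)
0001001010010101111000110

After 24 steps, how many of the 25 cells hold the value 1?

step 0: 0001001010010101111000110
step 1: 1111111011110101000111101
step 2: 0000000010000101111100001
step 3: 1111111111111101000011111
step 4: 0000000000000001111110000
step 5: 1111111111111111000001111
step 6: 0000000000000000111111000
step 7: 1111111111111111100000111
step 8: 0000000000000000011111100
step 9: 1111111111111111110000011
step 10: 0000000000000000001111110
step 11: 1111111111111111111000001
step 12: 0000000000000000000111111
step 13: 1111111111111111111100000
step 14: 1000000000000000000011111
step 15: 0111111111111111111110000
step 16: 1100000000000000000001111
step 17: 0011111111111111111111000
step 18: 1110000000000000000000111
step 19: 0001111111111111111111100
step 20: 1111000000000000000000011
step 21: 0000111111111111111111110
step 22: 1111100000000000000000001
step 23: 0000011111111111111111111
step 24: 1111110000000000000000000

6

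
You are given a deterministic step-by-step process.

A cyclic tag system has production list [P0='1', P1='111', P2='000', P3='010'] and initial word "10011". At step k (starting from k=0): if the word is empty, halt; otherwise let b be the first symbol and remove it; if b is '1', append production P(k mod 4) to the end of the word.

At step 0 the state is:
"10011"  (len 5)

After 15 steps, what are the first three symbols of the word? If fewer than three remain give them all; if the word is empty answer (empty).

011

t=0: "10011"  (len 5)
t=1: "00111"  (len 5)
t=2: "0111"  (len 4)
t=3: "111"  (len 3)
t=4: "11010"  (len 5)
t=5: "10101"  (len 5)
t=6: "0101111"  (len 7)
t=7: "101111"  (len 6)
t=8: "01111010"  (len 8)
t=9: "1111010"  (len 7)
t=10: "111010111"  (len 9)
t=11: "11010111000"  (len 11)
t=12: "1010111000010"  (len 13)
t=13: "0101110000101"  (len 13)
t=14: "101110000101"  (len 12)
t=15: "01110000101000"  (len 14)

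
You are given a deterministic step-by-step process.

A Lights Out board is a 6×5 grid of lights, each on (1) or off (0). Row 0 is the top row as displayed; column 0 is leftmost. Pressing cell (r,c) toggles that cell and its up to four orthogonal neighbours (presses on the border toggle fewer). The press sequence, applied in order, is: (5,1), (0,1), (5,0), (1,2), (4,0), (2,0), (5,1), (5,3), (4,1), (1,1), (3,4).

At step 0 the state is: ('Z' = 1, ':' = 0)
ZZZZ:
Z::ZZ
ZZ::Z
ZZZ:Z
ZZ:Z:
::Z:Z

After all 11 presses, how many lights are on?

15

[0] ZZZZ:
Z::ZZ
ZZ::Z
ZZZ:Z
ZZ:Z:
::Z:Z
[1] ZZZZ:
Z::ZZ
ZZ::Z
ZZZ:Z
Z::Z:
ZZ::Z
[2] :::Z:
ZZ:ZZ
ZZ::Z
ZZZ:Z
Z::Z:
ZZ::Z
[3] :::Z:
ZZ:ZZ
ZZ::Z
ZZZ:Z
:::Z:
::::Z
[4] ::ZZ:
Z:Z:Z
ZZZ:Z
ZZZ:Z
:::Z:
::::Z
[5] ::ZZ:
Z:Z:Z
ZZZ:Z
:ZZ:Z
ZZ:Z:
Z:::Z
[6] ::ZZ:
::Z:Z
::Z:Z
ZZZ:Z
ZZ:Z:
Z:::Z
[7] ::ZZ:
::Z:Z
::Z:Z
ZZZ:Z
Z::Z:
:ZZ:Z
[8] ::ZZ:
::Z:Z
::Z:Z
ZZZ:Z
Z::::
:Z:Z:
[9] ::ZZ:
::Z:Z
::Z:Z
Z:Z:Z
:ZZ::
:::Z:
[10] :ZZZ:
ZZ::Z
:ZZ:Z
Z:Z:Z
:ZZ::
:::Z:
[11] :ZZZ:
ZZ::Z
:ZZ::
Z:ZZ:
:ZZ:Z
:::Z:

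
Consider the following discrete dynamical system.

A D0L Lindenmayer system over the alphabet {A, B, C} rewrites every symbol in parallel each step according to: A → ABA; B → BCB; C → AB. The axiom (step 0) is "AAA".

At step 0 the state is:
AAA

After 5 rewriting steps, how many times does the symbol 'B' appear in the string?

339

[0] AAA
[1] ABAABAABA
[2] ABABCBABAABABCBABAABABCBABA
[3] ABABCBABABCBABBCBABABCBABAABABCBABABCBABBCBABABCBABAABABCBABABCBABBCBABABCBABA
[4] ABABCBABABCBABBCBABABCBABABCBABBCBABABCBBCBABBCBABABCBABAB…BABABCBABABCBABBCBABABCBBCBABBCBABABCBABABCBABBCBABABCBABA  (len 222)
[5] ABABCBABABCBABBCBABABCBABABCBABBCBABABCBBCBABBCBABABCBABAB…BABABCBABABCBABBCBABABCBBCBABBCBABABCBABABCBABBCBABABCBABA  (len 627)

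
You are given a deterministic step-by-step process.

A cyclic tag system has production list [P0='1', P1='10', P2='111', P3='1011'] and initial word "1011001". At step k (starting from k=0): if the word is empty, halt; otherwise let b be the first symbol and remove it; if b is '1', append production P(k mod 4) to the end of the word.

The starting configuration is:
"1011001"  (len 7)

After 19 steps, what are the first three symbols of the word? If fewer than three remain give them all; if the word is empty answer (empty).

011

0) "1011001"  (len 7)
1) "0110011"  (len 7)
2) "110011"  (len 6)
3) "10011111"  (len 8)
4) "00111111011"  (len 11)
5) "0111111011"  (len 10)
6) "111111011"  (len 9)
7) "11111011111"  (len 11)
8) "11110111111011"  (len 14)
9) "11101111110111"  (len 14)
10) "110111111011110"  (len 15)
11) "10111111011110111"  (len 17)
12) "01111110111101111011"  (len 20)
13) "1111110111101111011"  (len 19)
14) "11111011110111101110"  (len 20)
15) "1111011110111101110111"  (len 22)
16) "1110111101111011101111011"  (len 25)
17) "1101111011110111011110111"  (len 25)
18) "10111101111011101111011110"  (len 26)
19) "0111101111011101111011110111"  (len 28)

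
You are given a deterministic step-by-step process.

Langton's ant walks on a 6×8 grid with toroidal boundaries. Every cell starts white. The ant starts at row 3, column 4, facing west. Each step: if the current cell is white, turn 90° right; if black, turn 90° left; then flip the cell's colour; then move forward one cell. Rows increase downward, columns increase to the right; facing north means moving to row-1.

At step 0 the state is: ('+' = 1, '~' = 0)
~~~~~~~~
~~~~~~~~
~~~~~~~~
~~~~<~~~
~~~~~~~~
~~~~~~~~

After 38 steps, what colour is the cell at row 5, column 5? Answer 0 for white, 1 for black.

0

k=0  ~~~~~~~~
~~~~~~~~
~~~~~~~~
~~~~<~~~
~~~~~~~~
~~~~~~~~
k=1  ~~~~~~~~
~~~~~~~~
~~~~^~~~
~~~~+~~~
~~~~~~~~
~~~~~~~~
k=2  ~~~~~~~~
~~~~~~~~
~~~~+>~~
~~~~+~~~
~~~~~~~~
~~~~~~~~
k=3  ~~~~~~~~
~~~~~~~~
~~~~++~~
~~~~+v~~
~~~~~~~~
~~~~~~~~
k=4  ~~~~~~~~
~~~~~~~~
~~~~++~~
~~~~<+~~
~~~~~~~~
~~~~~~~~
k=5  ~~~~~~~~
~~~~~~~~
~~~~++~~
~~~~~+~~
~~~~v~~~
~~~~~~~~
k=6  ~~~~~~~~
~~~~~~~~
~~~~++~~
~~~~~+~~
~~~<+~~~
~~~~~~~~
k=7  ~~~~~~~~
~~~~~~~~
~~~~++~~
~~~^~+~~
~~~++~~~
~~~~~~~~
k=8  ~~~~~~~~
~~~~~~~~
~~~~++~~
~~~+>+~~
~~~++~~~
~~~~~~~~
k=9  ~~~~~~~~
~~~~~~~~
~~~~++~~
~~~+++~~
~~~+v~~~
~~~~~~~~
k=10  ~~~~~~~~
~~~~~~~~
~~~~++~~
~~~+++~~
~~~+~>~~
~~~~~~~~
k=11  ~~~~~~~~
~~~~~~~~
~~~~++~~
~~~+++~~
~~~+~+~~
~~~~~v~~
k=12  ~~~~~~~~
~~~~~~~~
~~~~++~~
~~~+++~~
~~~+~+~~
~~~~<+~~
k=13  ~~~~~~~~
~~~~~~~~
~~~~++~~
~~~+++~~
~~~+^+~~
~~~~++~~
k=14  ~~~~~~~~
~~~~~~~~
~~~~++~~
~~~+++~~
~~~++>~~
~~~~++~~
k=15  ~~~~~~~~
~~~~~~~~
~~~~++~~
~~~++^~~
~~~++~~~
~~~~++~~
k=16  ~~~~~~~~
~~~~~~~~
~~~~++~~
~~~+<~~~
~~~++~~~
~~~~++~~
k=17  ~~~~~~~~
~~~~~~~~
~~~~++~~
~~~+~~~~
~~~+v~~~
~~~~++~~
k=18  ~~~~~~~~
~~~~~~~~
~~~~++~~
~~~+~~~~
~~~+~>~~
~~~~++~~
k=19  ~~~~~~~~
~~~~~~~~
~~~~++~~
~~~+~~~~
~~~+~+~~
~~~~+v~~
k=20  ~~~~~~~~
~~~~~~~~
~~~~++~~
~~~+~~~~
~~~+~+~~
~~~~+~>~
k=21  ~~~~~~v~
~~~~~~~~
~~~~++~~
~~~+~~~~
~~~+~+~~
~~~~+~+~
k=22  ~~~~~<+~
~~~~~~~~
~~~~++~~
~~~+~~~~
~~~+~+~~
~~~~+~+~
k=23  ~~~~~++~
~~~~~~~~
~~~~++~~
~~~+~~~~
~~~+~+~~
~~~~+^+~
k=24  ~~~~~++~
~~~~~~~~
~~~~++~~
~~~+~~~~
~~~+~+~~
~~~~++>~
k=25  ~~~~~++~
~~~~~~~~
~~~~++~~
~~~+~~~~
~~~+~+^~
~~~~++~~
k=26  ~~~~~++~
~~~~~~~~
~~~~++~~
~~~+~~~~
~~~+~++>
~~~~++~~
k=27  ~~~~~++~
~~~~~~~~
~~~~++~~
~~~+~~~~
~~~+~+++
~~~~++~v
k=28  ~~~~~++~
~~~~~~~~
~~~~++~~
~~~+~~~~
~~~+~+++
~~~~++<+
k=29  ~~~~~++~
~~~~~~~~
~~~~++~~
~~~+~~~~
~~~+~+^+
~~~~++++
k=30  ~~~~~++~
~~~~~~~~
~~~~++~~
~~~+~~~~
~~~+~<~+
~~~~++++
k=31  ~~~~~++~
~~~~~~~~
~~~~++~~
~~~+~~~~
~~~+~~~+
~~~~+v++
k=32  ~~~~~++~
~~~~~~~~
~~~~++~~
~~~+~~~~
~~~+~~~+
~~~~+~>+
k=33  ~~~~~++~
~~~~~~~~
~~~~++~~
~~~+~~~~
~~~+~~^+
~~~~+~~+
k=34  ~~~~~++~
~~~~~~~~
~~~~++~~
~~~+~~~~
~~~+~~+>
~~~~+~~+
k=35  ~~~~~++~
~~~~~~~~
~~~~++~~
~~~+~~~^
~~~+~~+~
~~~~+~~+
k=36  ~~~~~++~
~~~~~~~~
~~~~++~~
>~~+~~~+
~~~+~~+~
~~~~+~~+
k=37  ~~~~~++~
~~~~~~~~
~~~~++~~
+~~+~~~+
v~~+~~+~
~~~~+~~+
k=38  ~~~~~++~
~~~~~~~~
~~~~++~~
+~~+~~~+
+~~+~~+<
~~~~+~~+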